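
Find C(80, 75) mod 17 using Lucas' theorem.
10

Using Lucas' theorem:
Write n=80 and k=75 in base 17:
n in base 17: [4, 12]
k in base 17: [4, 7]
C(80,75) mod 17 = ∏ C(n_i, k_i) mod 17
Digit binomials (mod 17): C(4,4) = 1; C(12,7) = 792 ≡ 10
Product: 1 × 10 = 10 ≡ 10 (mod 17)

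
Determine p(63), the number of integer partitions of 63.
1505499

p(n) counts ways to write n as a sum of positive integers (order ignored).
Euler's pentagonal recurrence: p(k) = p(k-1) + p(k-2) - p(k-5) - p(k-7) + p(k-12) + p(k-15) - ... (offsets j(3j∓1)/2, signs ++--, p(0)=1, p(<0)=0).
DP table for k = 0..62: p(0)=1, p(1)=1, p(2)=2, p(3)=3, p(4)=5, p(5)=7, p(6)=11, p(7)=15, p(8)=22, p(9)=30, p(10)=42, p(11)=56, p(12)=77, p(13)=101, p(14)=135, p(15)=176, p(16)=231, p(17)=297, p(18)=385, p(19)=490, p(20)=627, p(21)=792, p(22)=1002, p(23)=1255, p(24)=1575, p(25)=1958, p(26)=2436, p(27)=3010, p(28)=3718, p(29)=4565, p(30)=5604, p(31)=6842, p(32)=8349, p(33)=10143, p(34)=12310, p(35)=14883, p(36)=17977, p(37)=21637, p(38)=26015, p(39)=31185, p(40)=37338, p(41)=44583, p(42)=53174, p(43)=63261, p(44)=75175, p(45)=89134, p(46)=105558, p(47)=124754, p(48)=147273, p(49)=173525, p(50)=204226, p(51)=239943, p(52)=281589, p(53)=329931, p(54)=386155, p(55)=451276, p(56)=526823, p(57)=614154, p(58)=715220, p(59)=831820, p(60)=966467, p(61)=1121505, p(62)=1300156.
Final step: p(63) = p(62) + p(61) - p(58) - p(56) + p(51) + p(48) - p(41) - p(37) + p(28) + p(23) - p(12) - p(6)
= 1300156 + 1121505 - 715220 - 526823 + 239943 + 147273 - 44583 - 21637 + 3718 + 1255 - 77 - 11
= 1505499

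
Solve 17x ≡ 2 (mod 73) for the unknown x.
x ≡ 13 (mod 73)

gcd(17, 73) = 1, which divides 2, so solutions exist.
Find 17^(-1) mod 73 by the extended Euclidean algorithm:
73 = 4 × 17 + 5  ⟹  5 = (1)·73 + (-4)·17
17 = 3 × 5 + 2  ⟹  2 = (-3)·73 + (13)·17
5 = 2 × 2 + 1  ⟹  1 = (7)·73 + (-30)·17
So (-30)·17 ≡ 1 (mod 73), i.e. 17^(-1) ≡ -30 ≡ 43 (mod 73).
x ≡ 43 × 2 = 86 ≡ 13 (mod 73).
Check: 17 × 13 = 221 ≡ 2 (mod 73).
Unique solution: x ≡ 13 (mod 73)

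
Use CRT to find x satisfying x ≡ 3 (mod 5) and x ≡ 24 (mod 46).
208

Using Chinese Remainder Theorem:
M = 5 × 46 = 230
M1 = 46, M2 = 5
y1 = 46^(-1) mod 5 = 1
y2 = 5^(-1) mod 46 = 37
x = (3×46×1 + 24×5×37) mod 230 = 208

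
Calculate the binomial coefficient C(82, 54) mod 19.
0

Using Lucas' theorem:
Write n=82 and k=54 in base 19:
n in base 19: [4, 6]
k in base 19: [2, 16]
C(82,54) mod 19 = ∏ C(n_i, k_i) mod 19
Digit binomials (mod 19): C(4,2) = 6; C(6,16) = 0 (k_i > n_i)
Product: 6 × 0 = 0 ≡ 0 (mod 19)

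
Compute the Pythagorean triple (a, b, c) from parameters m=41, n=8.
(1617, 656, 1745)

Euclid's formula: a = m² - n², b = 2mn, c = m² + n²
m = 41, n = 8
a = 41² - 8² = 1681 - 64 = 1617
b = 2 × 41 × 8 = 656
c = 41² + 8² = 1681 + 64 = 1745
Verification: 1617² + 656² = 2614689 + 430336 = 3045025 = 1745² ✓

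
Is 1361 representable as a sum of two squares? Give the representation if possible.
20² + 31² (a=20, b=31)

Factorization: 1361 = 1361
By Fermat: n is sum of two squares iff every prime p ≡ 3 (mod 4) appears to even power.
All primes ≡ 3 (mod 4) appear to even power.
Search a = 0, 1, 2, … for 1361 - a² a perfect square: first hit at a = 20: 1361 - 400 = 961 = 31².
1361 = 20² + 31² = 400 + 961 ✓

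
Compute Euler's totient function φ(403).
360

403 = 13 × 31
φ(n) = n × ∏(1 - 1/p) for each prime p dividing n
φ(403) = 403 × (1 - 1/13) × (1 - 1/31) = 360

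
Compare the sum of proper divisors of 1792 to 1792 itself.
abundant

Proper divisors of 1792: sum = 1 + 2 + 4 + 7 + 8 + 14 + 16 + 28 + ... + 224 + 256 + 448 + 896 (17 divisors) = 2296
Since 2296 > 1792, 1792 is abundant.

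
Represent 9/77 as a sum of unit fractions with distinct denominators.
1/9 + 1/174 + 1/40194

Greedy algorithm:
9/77: ceiling(77/9) = 9, use 1/9
4/693: ceiling(693/4) = 174, use 1/174
1/40194: ceiling(40194/1) = 40194, use 1/40194
Result: 9/77 = 1/9 + 1/174 + 1/40194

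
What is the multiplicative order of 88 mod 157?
156

157 is prime, so ord(88) divides φ(157) = 156.
Divisors of 156: 1, 2, 3, 4, 6, 12, 13, 26, 39, 52, 78, 156.
Repeated squaring: 88^1 ≡ 88, 88^2 ≡ 51, 88^4 ≡ 89, 88^8 ≡ 71, 88^16 ≡ 17, 88^32 ≡ 132, 88^64 ≡ 154, 88^128 ≡ 9 (mod 157).
Test 88^d mod 157 for each divisor d in increasing order:
88^1 ≡ 88
88^2 ≡ 51
88^3 = 88^2·88^1 ≡ 92
88^4 ≡ 89
88^6 = 88^4·88^2 ≡ 143
88^12 = 88^8·88^4 ≡ 39
88^13 = 88^8·88^4·88^1 ≡ 135
88^26 = 88^16·88^8·88^2 ≡ 13
88^39 = 88^32·88^4·88^2·88^1 ≡ 28
88^52 = 88^32·88^16·88^4 ≡ 12
88^78 = 88^64·88^8·88^4·88^2 ≡ 156
88^156 = 88^128·88^16·88^8·88^4 ≡ 1  ← first divisor giving 1
The order is 156.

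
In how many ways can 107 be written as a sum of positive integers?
431149389

p(n) counts ways to write n as a sum of positive integers (order ignored).
Euler's pentagonal recurrence: p(k) = p(k-1) + p(k-2) - p(k-5) - p(k-7) + p(k-12) + p(k-15) - ... (offsets j(3j∓1)/2, signs ++--, p(0)=1, p(<0)=0).
DP table for k = 0..106: p(0)=1, p(1)=1, p(2)=2, p(3)=3, p(4)=5, p(5)=7, p(6)=11, p(7)=15, p(8)=22, p(9)=30, p(10)=42, p(11)=56, p(12)=77, p(13)=101, p(14)=135, p(15)=176, p(16)=231, p(17)=297, p(18)=385, p(19)=490, p(20)=627, p(21)=792, p(22)=1002, p(23)=1255, p(24)=1575, p(25)=1958, p(26)=2436, p(27)=3010, p(28)=3718, p(29)=4565, p(30)=5604, p(31)=6842, p(32)=8349, p(33)=10143, p(34)=12310, p(35)=14883, p(36)=17977, p(37)=21637, p(38)=26015, p(39)=31185, p(40)=37338, p(41)=44583, p(42)=53174, p(43)=63261, p(44)=75175, p(45)=89134, p(46)=105558, p(47)=124754, p(48)=147273, p(49)=173525, p(50)=204226, p(51)=239943, p(52)=281589, p(53)=329931, p(54)=386155, p(55)=451276, p(56)=526823, p(57)=614154, p(58)=715220, p(59)=831820, p(60)=966467, p(61)=1121505, p(62)=1300156, p(63)=1505499, p(64)=1741630, p(65)=2012558, p(66)=2323520, p(67)=2679689, p(68)=3087735, p(69)=3554345, p(70)=4087968, p(71)=4697205, p(72)=5392783, p(73)=6185689, p(74)=7089500, p(75)=8118264, p(76)=9289091, p(77)=10619863, p(78)=12132164, p(79)=13848650, p(80)=15796476, p(81)=18004327, p(82)=20506255, p(83)=23338469, p(84)=26543660, p(85)=30167357, p(86)=34262962, p(87)=38887673, p(88)=44108109, p(89)=49995925, p(90)=56634173, p(91)=64112359, p(92)=72533807, p(93)=82010177, p(94)=92669720, p(95)=104651419, p(96)=118114304, p(97)=133230930, p(98)=150198136, p(99)=169229875, p(100)=190569292, p(101)=214481126, p(102)=241265379, p(103)=271248950, p(104)=304801365, p(105)=342325709, p(106)=384276336.
Final step: p(107) = p(106) + p(105) - p(102) - p(100) + p(95) + p(92) - p(85) - p(81) + p(72) + p(67) - p(56) - p(50) + p(37) + p(30) - p(15) - p(7)
= 384276336 + 342325709 - 241265379 - 190569292 + 104651419 + 72533807 - 30167357 - 18004327 + 5392783 + 2679689 - 526823 - 204226 + 21637 + 5604 - 176 - 15
= 431149389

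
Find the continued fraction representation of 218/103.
[2; 8, 1, 1, 2, 2]

Euclidean algorithm steps:
218 = 2 × 103 + 12
103 = 8 × 12 + 7
12 = 1 × 7 + 5
7 = 1 × 5 + 2
5 = 2 × 2 + 1
2 = 2 × 1 + 0
Continued fraction: [2; 8, 1, 1, 2, 2]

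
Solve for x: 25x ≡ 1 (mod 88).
81

gcd(25, 88) = 1, so the inverse exists.
Extended Euclidean algorithm on (88, 25):
88 = 3 × 25 + 13  ⟹  13 = (1)·88 + (-3)·25
25 = 1 × 13 + 12  ⟹  12 = (-1)·88 + (4)·25
13 = 1 × 12 + 1  ⟹  1 = (2)·88 + (-7)·25
So (-7)·25 ≡ 1 (mod 88), i.e. 25^(-1) ≡ -7 ≡ 81 (mod 88).
Check: 25 × 81 = 2025 ≡ 1 (mod 88)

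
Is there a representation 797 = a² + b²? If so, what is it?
11² + 26² (a=11, b=26)

Factorization: 797 = 797
By Fermat: n is sum of two squares iff every prime p ≡ 3 (mod 4) appears to even power.
All primes ≡ 3 (mod 4) appear to even power.
Search a = 0, 1, 2, … for 797 - a² a perfect square: first hit at a = 11: 797 - 121 = 676 = 26².
797 = 11² + 26² = 121 + 676 ✓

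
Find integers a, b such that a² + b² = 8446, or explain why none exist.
Not possible

Factorization: 8446 = 2 × 41 × 103
By Fermat: n is sum of two squares iff every prime p ≡ 3 (mod 4) appears to even power.
Prime(s) ≡ 3 (mod 4) with odd exponent: [(103, 1)]
Therefore 8446 cannot be expressed as a² + b².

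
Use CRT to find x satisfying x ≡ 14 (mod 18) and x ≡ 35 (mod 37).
590

Using Chinese Remainder Theorem:
M = 18 × 37 = 666
M1 = 37, M2 = 18
y1 = 37^(-1) mod 18 = 1
y2 = 18^(-1) mod 37 = 35
x = (14×37×1 + 35×18×35) mod 666 = 590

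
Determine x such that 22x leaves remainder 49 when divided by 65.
x ≡ 17 (mod 65)

gcd(22, 65) = 1, which divides 49, so solutions exist.
Find 22^(-1) mod 65 by the extended Euclidean algorithm:
65 = 2 × 22 + 21  ⟹  21 = (1)·65 + (-2)·22
22 = 1 × 21 + 1  ⟹  1 = (-1)·65 + (3)·22
So (3)·22 ≡ 1 (mod 65), i.e. 22^(-1) ≡ 3 (mod 65).
x ≡ 3 × 49 = 147 ≡ 17 (mod 65).
Check: 22 × 17 = 374 ≡ 49 (mod 65).
Unique solution: x ≡ 17 (mod 65)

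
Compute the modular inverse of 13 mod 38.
3

gcd(13, 38) = 1, so the inverse exists.
Extended Euclidean algorithm on (38, 13):
38 = 2 × 13 + 12  ⟹  12 = (1)·38 + (-2)·13
13 = 1 × 12 + 1  ⟹  1 = (-1)·38 + (3)·13
So (3)·13 ≡ 1 (mod 38), i.e. 13^(-1) ≡ 3 (mod 38).
Check: 13 × 3 = 39 ≡ 1 (mod 38)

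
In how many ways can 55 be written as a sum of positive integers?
451276

p(n) counts ways to write n as a sum of positive integers (order ignored).
Euler's pentagonal recurrence: p(k) = p(k-1) + p(k-2) - p(k-5) - p(k-7) + p(k-12) + p(k-15) - ... (offsets j(3j∓1)/2, signs ++--, p(0)=1, p(<0)=0).
DP table for k = 0..54: p(0)=1, p(1)=1, p(2)=2, p(3)=3, p(4)=5, p(5)=7, p(6)=11, p(7)=15, p(8)=22, p(9)=30, p(10)=42, p(11)=56, p(12)=77, p(13)=101, p(14)=135, p(15)=176, p(16)=231, p(17)=297, p(18)=385, p(19)=490, p(20)=627, p(21)=792, p(22)=1002, p(23)=1255, p(24)=1575, p(25)=1958, p(26)=2436, p(27)=3010, p(28)=3718, p(29)=4565, p(30)=5604, p(31)=6842, p(32)=8349, p(33)=10143, p(34)=12310, p(35)=14883, p(36)=17977, p(37)=21637, p(38)=26015, p(39)=31185, p(40)=37338, p(41)=44583, p(42)=53174, p(43)=63261, p(44)=75175, p(45)=89134, p(46)=105558, p(47)=124754, p(48)=147273, p(49)=173525, p(50)=204226, p(51)=239943, p(52)=281589, p(53)=329931, p(54)=386155.
Final step: p(55) = p(54) + p(53) - p(50) - p(48) + p(43) + p(40) - p(33) - p(29) + p(20) + p(15) - p(4)
= 386155 + 329931 - 204226 - 147273 + 63261 + 37338 - 10143 - 4565 + 627 + 176 - 5
= 451276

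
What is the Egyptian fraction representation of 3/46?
1/16 + 1/368

Greedy algorithm:
3/46: ceiling(46/3) = 16, use 1/16
1/368: ceiling(368/1) = 368, use 1/368
Result: 3/46 = 1/16 + 1/368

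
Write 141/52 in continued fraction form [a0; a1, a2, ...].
[2; 1, 2, 2, 7]

Euclidean algorithm steps:
141 = 2 × 52 + 37
52 = 1 × 37 + 15
37 = 2 × 15 + 7
15 = 2 × 7 + 1
7 = 7 × 1 + 0
Continued fraction: [2; 1, 2, 2, 7]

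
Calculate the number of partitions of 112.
761002156

p(n) counts ways to write n as a sum of positive integers (order ignored).
Euler's pentagonal recurrence: p(k) = p(k-1) + p(k-2) - p(k-5) - p(k-7) + p(k-12) + p(k-15) - ... (offsets j(3j∓1)/2, signs ++--, p(0)=1, p(<0)=0).
DP table for k = 0..111: p(0)=1, p(1)=1, p(2)=2, p(3)=3, p(4)=5, p(5)=7, p(6)=11, p(7)=15, p(8)=22, p(9)=30, p(10)=42, p(11)=56, p(12)=77, p(13)=101, p(14)=135, p(15)=176, p(16)=231, p(17)=297, p(18)=385, p(19)=490, p(20)=627, p(21)=792, p(22)=1002, p(23)=1255, p(24)=1575, p(25)=1958, p(26)=2436, p(27)=3010, p(28)=3718, p(29)=4565, p(30)=5604, p(31)=6842, p(32)=8349, p(33)=10143, p(34)=12310, p(35)=14883, p(36)=17977, p(37)=21637, p(38)=26015, p(39)=31185, p(40)=37338, p(41)=44583, p(42)=53174, p(43)=63261, p(44)=75175, p(45)=89134, p(46)=105558, p(47)=124754, p(48)=147273, p(49)=173525, p(50)=204226, p(51)=239943, p(52)=281589, p(53)=329931, p(54)=386155, p(55)=451276, p(56)=526823, p(57)=614154, p(58)=715220, p(59)=831820, p(60)=966467, p(61)=1121505, p(62)=1300156, p(63)=1505499, p(64)=1741630, p(65)=2012558, p(66)=2323520, p(67)=2679689, p(68)=3087735, p(69)=3554345, p(70)=4087968, p(71)=4697205, p(72)=5392783, p(73)=6185689, p(74)=7089500, p(75)=8118264, p(76)=9289091, p(77)=10619863, p(78)=12132164, p(79)=13848650, p(80)=15796476, p(81)=18004327, p(82)=20506255, p(83)=23338469, p(84)=26543660, p(85)=30167357, p(86)=34262962, p(87)=38887673, p(88)=44108109, p(89)=49995925, p(90)=56634173, p(91)=64112359, p(92)=72533807, p(93)=82010177, p(94)=92669720, p(95)=104651419, p(96)=118114304, p(97)=133230930, p(98)=150198136, p(99)=169229875, p(100)=190569292, p(101)=214481126, p(102)=241265379, p(103)=271248950, p(104)=304801365, p(105)=342325709, p(106)=384276336, p(107)=431149389, p(108)=483502844, p(109)=541946240, p(110)=607163746, p(111)=679903203.
Final step: p(112) = p(111) + p(110) - p(107) - p(105) + p(100) + p(97) - p(90) - p(86) + p(77) + p(72) - p(61) - p(55) + p(42) + p(35) - p(20) - p(12)
= 679903203 + 607163746 - 431149389 - 342325709 + 190569292 + 133230930 - 56634173 - 34262962 + 10619863 + 5392783 - 1121505 - 451276 + 53174 + 14883 - 627 - 77
= 761002156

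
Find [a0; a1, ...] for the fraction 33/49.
[0; 1, 2, 16]

Euclidean algorithm steps:
33 = 0 × 49 + 33
49 = 1 × 33 + 16
33 = 2 × 16 + 1
16 = 16 × 1 + 0
Continued fraction: [0; 1, 2, 16]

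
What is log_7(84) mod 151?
114

Baby-step giant-step with step n = ⌈√151⌉ = 13.
Baby steps 7^j mod 151 (j:value) for j=0..12: 0:1, 1:7, 2:49, 3:41, 4:136, 5:46, 6:20, 7:140, 8:74, 9:65, 10:2, 11:14, 12:98.
Giant-step multiplier: 7^(-13) ≡ 7^(150-13) = 7^137 ≡ 35 (mod 151).
Giant steps γ_i = 84·35^i mod 151: γ_0=84, γ_1=71, γ_2=69, γ_3=150, γ_4=116, γ_5=134, γ_6=9, γ_7=13, γ_8=2 (in table at j=10).
x = i·n + j = 8·13 + 10 = 114.
Check: 7^114 ≡ 84 (mod 151).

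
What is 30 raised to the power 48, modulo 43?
16

Repeated squaring. Binary of 48 = 110000.
30^1 ≡ 30 (mod 43); 30^2 ≡ 40 (mod 43); 30^4 ≡ 9 (mod 43); 30^8 ≡ 38 (mod 43); 30^16 ≡ 25 (mod 43); 30^32 ≡ 23 (mod 43)
30^48 = 30^16 × 30^32 ≡ 16 (mod 43)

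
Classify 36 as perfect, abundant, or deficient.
abundant

Proper divisors of 36: sum = 1 + 2 + 3 + 4 + 6 + 9 + 12 + 18 = 55
Since 55 > 36, 36 is abundant.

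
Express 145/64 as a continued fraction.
[2; 3, 1, 3, 4]

Euclidean algorithm steps:
145 = 2 × 64 + 17
64 = 3 × 17 + 13
17 = 1 × 13 + 4
13 = 3 × 4 + 1
4 = 4 × 1 + 0
Continued fraction: [2; 3, 1, 3, 4]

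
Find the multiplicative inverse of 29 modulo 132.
41

gcd(29, 132) = 1, so the inverse exists.
Extended Euclidean algorithm on (132, 29):
132 = 4 × 29 + 16  ⟹  16 = (1)·132 + (-4)·29
29 = 1 × 16 + 13  ⟹  13 = (-1)·132 + (5)·29
16 = 1 × 13 + 3  ⟹  3 = (2)·132 + (-9)·29
13 = 4 × 3 + 1  ⟹  1 = (-9)·132 + (41)·29
So (41)·29 ≡ 1 (mod 132), i.e. 29^(-1) ≡ 41 (mod 132).
Check: 29 × 41 = 1189 ≡ 1 (mod 132)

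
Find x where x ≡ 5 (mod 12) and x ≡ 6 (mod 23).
29

Using Chinese Remainder Theorem:
M = 12 × 23 = 276
M1 = 23, M2 = 12
y1 = 23^(-1) mod 12 = 11
y2 = 12^(-1) mod 23 = 2
x = (5×23×11 + 6×12×2) mod 276 = 29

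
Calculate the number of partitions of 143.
20390982757

p(n) counts ways to write n as a sum of positive integers (order ignored).
Euler's pentagonal recurrence: p(k) = p(k-1) + p(k-2) - p(k-5) - p(k-7) + p(k-12) + p(k-15) - ... (offsets j(3j∓1)/2, signs ++--, p(0)=1, p(<0)=0).
DP table for k = 0..142: p(0)=1, p(1)=1, p(2)=2, p(3)=3, p(4)=5, p(5)=7, p(6)=11, p(7)=15, p(8)=22, p(9)=30, p(10)=42, p(11)=56, p(12)=77, p(13)=101, p(14)=135, p(15)=176, p(16)=231, p(17)=297, p(18)=385, p(19)=490, p(20)=627, p(21)=792, p(22)=1002, p(23)=1255, p(24)=1575, p(25)=1958, p(26)=2436, p(27)=3010, p(28)=3718, p(29)=4565, p(30)=5604, p(31)=6842, p(32)=8349, p(33)=10143, p(34)=12310, p(35)=14883, p(36)=17977, p(37)=21637, p(38)=26015, p(39)=31185, p(40)=37338, p(41)=44583, p(42)=53174, p(43)=63261, p(44)=75175, p(45)=89134, p(46)=105558, p(47)=124754, p(48)=147273, p(49)=173525, p(50)=204226, p(51)=239943, p(52)=281589, p(53)=329931, p(54)=386155, p(55)=451276, p(56)=526823, p(57)=614154, p(58)=715220, p(59)=831820, p(60)=966467, p(61)=1121505, p(62)=1300156, p(63)=1505499, p(64)=1741630, p(65)=2012558, p(66)=2323520, p(67)=2679689, p(68)=3087735, p(69)=3554345, p(70)=4087968, p(71)=4697205, p(72)=5392783, p(73)=6185689, p(74)=7089500, p(75)=8118264, p(76)=9289091, p(77)=10619863, p(78)=12132164, p(79)=13848650, p(80)=15796476, p(81)=18004327, p(82)=20506255, p(83)=23338469, p(84)=26543660, p(85)=30167357, p(86)=34262962, p(87)=38887673, p(88)=44108109, p(89)=49995925, p(90)=56634173, p(91)=64112359, p(92)=72533807, p(93)=82010177, p(94)=92669720, p(95)=104651419, p(96)=118114304, p(97)=133230930, p(98)=150198136, p(99)=169229875, p(100)=190569292, p(101)=214481126, p(102)=241265379, p(103)=271248950, p(104)=304801365, p(105)=342325709, p(106)=384276336, p(107)=431149389, p(108)=483502844, p(109)=541946240, p(110)=607163746, p(111)=679903203, p(112)=761002156, p(113)=851376628, p(114)=952050665, p(115)=1064144451, p(116)=1188908248, p(117)=1327710076, p(118)=1482074143, p(119)=1653668665, p(120)=1844349560, p(121)=2056148051, p(122)=2291320912, p(123)=2552338241, p(124)=2841940500, p(125)=3163127352, p(126)=3519222692, p(127)=3913864295, p(128)=4351078600, p(129)=4835271870, p(130)=5371315400, p(131)=5964539504, p(132)=6620830889, p(133)=7346629512, p(134)=8149040695, p(135)=9035836076, p(136)=10015581680, p(137)=11097645016, p(138)=12292341831, p(139)=13610949895, p(140)=15065878135, p(141)=16670689208, p(142)=18440293320.
Final step: p(143) = p(142) + p(141) - p(138) - p(136) + p(131) + p(128) - p(121) - p(117) + p(108) + p(103) - p(92) - p(86) + p(73) + p(66) - p(51) - p(43) + p(26) + p(17)
= 18440293320 + 16670689208 - 12292341831 - 10015581680 + 5964539504 + 4351078600 - 2056148051 - 1327710076 + 483502844 + 271248950 - 72533807 - 34262962 + 6185689 + 2323520 - 239943 - 63261 + 2436 + 297
= 20390982757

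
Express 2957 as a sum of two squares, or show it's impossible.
29² + 46² (a=29, b=46)

Factorization: 2957 = 2957
By Fermat: n is sum of two squares iff every prime p ≡ 3 (mod 4) appears to even power.
All primes ≡ 3 (mod 4) appear to even power.
Search a = 0, 1, 2, … for 2957 - a² a perfect square: first hit at a = 29: 2957 - 841 = 2116 = 46².
2957 = 29² + 46² = 841 + 2116 ✓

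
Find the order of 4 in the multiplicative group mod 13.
6

13 is prime, so ord(4) divides φ(13) = 12.
Divisors of 12: 1, 2, 3, 4, 6, 12.
Repeated squaring: 4^1 ≡ 4, 4^2 ≡ 3, 4^4 ≡ 9, 4^8 ≡ 3 (mod 13).
Test 4^d mod 13 for each divisor d in increasing order:
4^1 ≡ 4
4^2 ≡ 3
4^3 = 4^2·4^1 ≡ 12
4^4 ≡ 9
4^6 = 4^4·4^2 ≡ 1  ← first divisor giving 1
The order is 6.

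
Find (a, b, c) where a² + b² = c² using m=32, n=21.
(583, 1344, 1465)

Euclid's formula: a = m² - n², b = 2mn, c = m² + n²
m = 32, n = 21
a = 32² - 21² = 1024 - 441 = 583
b = 2 × 32 × 21 = 1344
c = 32² + 21² = 1024 + 441 = 1465
Verification: 583² + 1344² = 339889 + 1806336 = 2146225 = 1465² ✓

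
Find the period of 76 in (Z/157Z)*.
78

157 is prime, so ord(76) divides φ(157) = 156.
Divisors of 156: 1, 2, 3, 4, 6, 12, 13, 26, 39, 52, 78, 156.
Repeated squaring: 76^1 ≡ 76, 76^2 ≡ 124, 76^4 ≡ 147, 76^8 ≡ 100, 76^16 ≡ 109, 76^32 ≡ 106, 76^64 ≡ 89, 76^128 ≡ 71 (mod 157).
Test 76^d mod 157 for each divisor d in increasing order:
76^1 ≡ 76
76^2 ≡ 124
76^3 = 76^2·76^1 ≡ 4
76^4 ≡ 147
76^6 = 76^4·76^2 ≡ 16
76^12 = 76^8·76^4 ≡ 99
76^13 = 76^8·76^4·76^1 ≡ 145
76^26 = 76^16·76^8·76^2 ≡ 144
76^39 = 76^32·76^4·76^2·76^1 ≡ 156
76^52 = 76^32·76^16·76^4 ≡ 12
76^78 = 76^64·76^8·76^4·76^2 ≡ 1  ← first divisor giving 1
The order is 78.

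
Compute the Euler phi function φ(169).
156

169 = 13^2
φ(n) = n × ∏(1 - 1/p) for each prime p dividing n
φ(169) = 169 × (1 - 1/13) = 156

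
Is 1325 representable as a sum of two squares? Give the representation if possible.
10² + 35² (a=10, b=35)

Factorization: 1325 = 5^2 × 53
By Fermat: n is sum of two squares iff every prime p ≡ 3 (mod 4) appears to even power.
All primes ≡ 3 (mod 4) appear to even power.
Search a = 0, 1, 2, … for 1325 - a² a perfect square: first hit at a = 10: 1325 - 100 = 1225 = 35².
1325 = 10² + 35² = 100 + 1225 ✓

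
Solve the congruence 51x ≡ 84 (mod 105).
x ≡ 14 (mod 35)

gcd(51, 105) = 3, which divides 84, so solutions exist.
Divide through by 3: 17x ≡ 28 (mod 35).
Find 17^(-1) mod 35 by the extended Euclidean algorithm:
35 = 2 × 17 + 1  ⟹  1 = (1)·35 + (-2)·17
So (-2)·17 ≡ 1 (mod 35), i.e. 17^(-1) ≡ -2 ≡ 33 (mod 35).
x ≡ 33 × 28 = 924 ≡ 14 (mod 35).
Check: 51 × 14 = 714 ≡ 84 (mod 105).
x ≡ 14 (mod 35), giving 3 solutions mod 105.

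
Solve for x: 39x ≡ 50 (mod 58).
x ≡ 34 (mod 58)

gcd(39, 58) = 1, which divides 50, so solutions exist.
Find 39^(-1) mod 58 by the extended Euclidean algorithm:
58 = 1 × 39 + 19  ⟹  19 = (1)·58 + (-1)·39
39 = 2 × 19 + 1  ⟹  1 = (-2)·58 + (3)·39
So (3)·39 ≡ 1 (mod 58), i.e. 39^(-1) ≡ 3 (mod 58).
x ≡ 3 × 50 = 150 ≡ 34 (mod 58).
Check: 39 × 34 = 1326 ≡ 50 (mod 58).
Unique solution: x ≡ 34 (mod 58)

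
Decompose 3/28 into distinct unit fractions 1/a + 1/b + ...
1/10 + 1/140

Greedy algorithm:
3/28: ceiling(28/3) = 10, use 1/10
1/140: ceiling(140/1) = 140, use 1/140
Result: 3/28 = 1/10 + 1/140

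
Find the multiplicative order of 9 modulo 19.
9

19 is prime, so ord(9) divides φ(19) = 18.
Divisors of 18: 1, 2, 3, 6, 9, 18.
Repeated squaring: 9^1 ≡ 9, 9^2 ≡ 5, 9^4 ≡ 6, 9^8 ≡ 17, 9^16 ≡ 4 (mod 19).
Test 9^d mod 19 for each divisor d in increasing order:
9^1 ≡ 9
9^2 ≡ 5
9^3 = 9^2·9^1 ≡ 7
9^6 = 9^4·9^2 ≡ 11
9^9 = 9^8·9^1 ≡ 1  ← first divisor giving 1
The order is 9.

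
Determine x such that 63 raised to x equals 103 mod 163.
29

Baby-step giant-step with step n = ⌈√163⌉ = 13.
Baby steps 63^j mod 163 (j:value) for j=0..12: 0:1, 1:63, 2:57, 3:5, 4:152, 5:122, 6:25, 7:108, 8:121, 9:125, 10:51, 11:116, 12:136.
Giant-step multiplier: 63^(-13) ≡ 63^(162-13) = 63^149 ≡ 101 (mod 163).
Giant steps γ_i = 103·101^i mod 163: γ_0=103, γ_1=134, γ_2=5 (in table at j=3).
x = i·n + j = 2·13 + 3 = 29.
Check: 63^29 ≡ 103 (mod 163).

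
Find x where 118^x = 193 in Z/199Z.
2

Baby-step giant-step with step n = ⌈√199⌉ = 15.
Baby steps 118^j mod 199 (j:value) for j=0..14: 0:1, 1:118, 2:193, 3:88, 4:36, 5:69, 6:182, 7:183, 8:102, 9:96, 10:184, 11:21, 12:90, 13:73, 14:57.
h = 193 is already in the table at j=2, so x = 2.
Check: 118^2 ≡ 193 (mod 199).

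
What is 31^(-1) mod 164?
127

gcd(31, 164) = 1, so the inverse exists.
Extended Euclidean algorithm on (164, 31):
164 = 5 × 31 + 9  ⟹  9 = (1)·164 + (-5)·31
31 = 3 × 9 + 4  ⟹  4 = (-3)·164 + (16)·31
9 = 2 × 4 + 1  ⟹  1 = (7)·164 + (-37)·31
So (-37)·31 ≡ 1 (mod 164), i.e. 31^(-1) ≡ -37 ≡ 127 (mod 164).
Check: 31 × 127 = 3937 ≡ 1 (mod 164)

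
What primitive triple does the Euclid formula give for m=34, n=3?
(1147, 204, 1165)

Euclid's formula: a = m² - n², b = 2mn, c = m² + n²
m = 34, n = 3
a = 34² - 3² = 1156 - 9 = 1147
b = 2 × 34 × 3 = 204
c = 34² + 3² = 1156 + 9 = 1165
Verification: 1147² + 204² = 1315609 + 41616 = 1357225 = 1165² ✓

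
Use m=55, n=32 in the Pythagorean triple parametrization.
(2001, 3520, 4049)

Euclid's formula: a = m² - n², b = 2mn, c = m² + n²
m = 55, n = 32
a = 55² - 32² = 3025 - 1024 = 2001
b = 2 × 55 × 32 = 3520
c = 55² + 32² = 3025 + 1024 = 4049
Verification: 2001² + 3520² = 4004001 + 12390400 = 16394401 = 4049² ✓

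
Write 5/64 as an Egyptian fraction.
1/13 + 1/832

Greedy algorithm:
5/64: ceiling(64/5) = 13, use 1/13
1/832: ceiling(832/1) = 832, use 1/832
Result: 5/64 = 1/13 + 1/832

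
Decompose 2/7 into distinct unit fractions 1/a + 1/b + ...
1/4 + 1/28

Greedy algorithm:
2/7: ceiling(7/2) = 4, use 1/4
1/28: ceiling(28/1) = 28, use 1/28
Result: 2/7 = 1/4 + 1/28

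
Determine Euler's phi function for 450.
120

450 = 2 × 3^2 × 5^2
φ(n) = n × ∏(1 - 1/p) for each prime p dividing n
φ(450) = 450 × (1 - 1/2) × (1 - 1/3) × (1 - 1/5) = 120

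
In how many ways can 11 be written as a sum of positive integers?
56

p(n) counts ways to write n as a sum of positive integers (order ignored).
Euler's pentagonal recurrence: p(k) = p(k-1) + p(k-2) - p(k-5) - p(k-7) + p(k-12) + p(k-15) - ... (offsets j(3j∓1)/2, signs ++--, p(0)=1, p(<0)=0).
DP table for k = 0..10: p(0)=1, p(1)=1, p(2)=2, p(3)=3, p(4)=5, p(5)=7, p(6)=11, p(7)=15, p(8)=22, p(9)=30, p(10)=42.
Final step: p(11) = p(10) + p(9) - p(6) - p(4)
= 42 + 30 - 11 - 5
= 56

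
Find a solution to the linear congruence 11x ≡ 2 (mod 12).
x ≡ 10 (mod 12)

gcd(11, 12) = 1, which divides 2, so solutions exist.
Find 11^(-1) mod 12 by the extended Euclidean algorithm:
12 = 1 × 11 + 1  ⟹  1 = (1)·12 + (-1)·11
So (-1)·11 ≡ 1 (mod 12), i.e. 11^(-1) ≡ -1 ≡ 11 (mod 12).
x ≡ 11 × 2 = 22 ≡ 10 (mod 12).
Check: 11 × 10 = 110 ≡ 2 (mod 12).
Unique solution: x ≡ 10 (mod 12)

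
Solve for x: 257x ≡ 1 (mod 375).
143

gcd(257, 375) = 1, so the inverse exists.
Extended Euclidean algorithm on (375, 257):
375 = 1 × 257 + 118  ⟹  118 = (1)·375 + (-1)·257
257 = 2 × 118 + 21  ⟹  21 = (-2)·375 + (3)·257
118 = 5 × 21 + 13  ⟹  13 = (11)·375 + (-16)·257
21 = 1 × 13 + 8  ⟹  8 = (-13)·375 + (19)·257
13 = 1 × 8 + 5  ⟹  5 = (24)·375 + (-35)·257
8 = 1 × 5 + 3  ⟹  3 = (-37)·375 + (54)·257
5 = 1 × 3 + 2  ⟹  2 = (61)·375 + (-89)·257
3 = 1 × 2 + 1  ⟹  1 = (-98)·375 + (143)·257
So (143)·257 ≡ 1 (mod 375), i.e. 257^(-1) ≡ 143 (mod 375).
Check: 257 × 143 = 36751 ≡ 1 (mod 375)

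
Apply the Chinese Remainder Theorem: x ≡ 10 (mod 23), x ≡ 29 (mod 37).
769

Using Chinese Remainder Theorem:
M = 23 × 37 = 851
M1 = 37, M2 = 23
y1 = 37^(-1) mod 23 = 5
y2 = 23^(-1) mod 37 = 29
x = (10×37×5 + 29×23×29) mod 851 = 769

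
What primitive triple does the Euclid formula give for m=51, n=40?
(1001, 4080, 4201)

Euclid's formula: a = m² - n², b = 2mn, c = m² + n²
m = 51, n = 40
a = 51² - 40² = 2601 - 1600 = 1001
b = 2 × 51 × 40 = 4080
c = 51² + 40² = 2601 + 1600 = 4201
Verification: 1001² + 4080² = 1002001 + 16646400 = 17648401 = 4201² ✓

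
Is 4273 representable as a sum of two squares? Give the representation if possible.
32² + 57² (a=32, b=57)

Factorization: 4273 = 4273
By Fermat: n is sum of two squares iff every prime p ≡ 3 (mod 4) appears to even power.
All primes ≡ 3 (mod 4) appear to even power.
Search a = 0, 1, 2, … for 4273 - a² a perfect square: first hit at a = 32: 4273 - 1024 = 3249 = 57².
4273 = 32² + 57² = 1024 + 3249 ✓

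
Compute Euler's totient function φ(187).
160

187 = 11 × 17
φ(n) = n × ∏(1 - 1/p) for each prime p dividing n
φ(187) = 187 × (1 - 1/11) × (1 - 1/17) = 160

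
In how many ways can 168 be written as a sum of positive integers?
228204732751

p(n) counts ways to write n as a sum of positive integers (order ignored).
Euler's pentagonal recurrence: p(k) = p(k-1) + p(k-2) - p(k-5) - p(k-7) + p(k-12) + p(k-15) - ... (offsets j(3j∓1)/2, signs ++--, p(0)=1, p(<0)=0).
DP table for k = 0..167: p(0)=1, p(1)=1, p(2)=2, p(3)=3, p(4)=5, p(5)=7, p(6)=11, p(7)=15, p(8)=22, p(9)=30, p(10)=42, p(11)=56, p(12)=77, p(13)=101, p(14)=135, p(15)=176, p(16)=231, p(17)=297, p(18)=385, p(19)=490, p(20)=627, p(21)=792, p(22)=1002, p(23)=1255, p(24)=1575, p(25)=1958, p(26)=2436, p(27)=3010, p(28)=3718, p(29)=4565, p(30)=5604, p(31)=6842, p(32)=8349, p(33)=10143, p(34)=12310, p(35)=14883, p(36)=17977, p(37)=21637, p(38)=26015, p(39)=31185, p(40)=37338, p(41)=44583, p(42)=53174, p(43)=63261, p(44)=75175, p(45)=89134, p(46)=105558, p(47)=124754, p(48)=147273, p(49)=173525, p(50)=204226, p(51)=239943, p(52)=281589, p(53)=329931, p(54)=386155, p(55)=451276, p(56)=526823, p(57)=614154, p(58)=715220, p(59)=831820, p(60)=966467, p(61)=1121505, p(62)=1300156, p(63)=1505499, p(64)=1741630, p(65)=2012558, p(66)=2323520, p(67)=2679689, p(68)=3087735, p(69)=3554345, p(70)=4087968, p(71)=4697205, p(72)=5392783, p(73)=6185689, p(74)=7089500, p(75)=8118264, p(76)=9289091, p(77)=10619863, p(78)=12132164, p(79)=13848650, p(80)=15796476, p(81)=18004327, p(82)=20506255, p(83)=23338469, p(84)=26543660, p(85)=30167357, p(86)=34262962, p(87)=38887673, p(88)=44108109, p(89)=49995925, p(90)=56634173, p(91)=64112359, p(92)=72533807, p(93)=82010177, p(94)=92669720, p(95)=104651419, p(96)=118114304, p(97)=133230930, p(98)=150198136, p(99)=169229875, p(100)=190569292, p(101)=214481126, p(102)=241265379, p(103)=271248950, p(104)=304801365, p(105)=342325709, p(106)=384276336, p(107)=431149389, p(108)=483502844, p(109)=541946240, p(110)=607163746, p(111)=679903203, p(112)=761002156, p(113)=851376628, p(114)=952050665, p(115)=1064144451, p(116)=1188908248, p(117)=1327710076, p(118)=1482074143, p(119)=1653668665, p(120)=1844349560, p(121)=2056148051, p(122)=2291320912, p(123)=2552338241, p(124)=2841940500, p(125)=3163127352, p(126)=3519222692, p(127)=3913864295, p(128)=4351078600, p(129)=4835271870, p(130)=5371315400, p(131)=5964539504, p(132)=6620830889, p(133)=7346629512, p(134)=8149040695, p(135)=9035836076, p(136)=10015581680, p(137)=11097645016, p(138)=12292341831, p(139)=13610949895, p(140)=15065878135, p(141)=16670689208, p(142)=18440293320, p(143)=20390982757, p(144)=22540654445, p(145)=24908858009, p(146)=27517052599, p(147)=30388671978, p(148)=33549419497, p(149)=37027355200, p(150)=40853235313, p(151)=45060624582, p(152)=49686288421, p(153)=54770336324, p(154)=60356673280, p(155)=66493182097, p(156)=73232243759, p(157)=80630964769, p(158)=88751778802, p(159)=97662728555, p(160)=107438159466, p(161)=118159068427, p(162)=129913904637, p(163)=142798995930, p(164)=156919475295, p(165)=172389800255, p(166)=189334822579, p(167)=207890420102.
Final step: p(168) = p(167) + p(166) - p(163) - p(161) + p(156) + p(153) - p(146) - p(142) + p(133) + p(128) - p(117) - p(111) + p(98) + p(91) - p(76) - p(68) + p(51) + p(42) - p(23) - p(13)
= 207890420102 + 189334822579 - 142798995930 - 118159068427 + 73232243759 + 54770336324 - 27517052599 - 18440293320 + 7346629512 + 4351078600 - 1327710076 - 679903203 + 150198136 + 64112359 - 9289091 - 3087735 + 239943 + 53174 - 1255 - 101
= 228204732751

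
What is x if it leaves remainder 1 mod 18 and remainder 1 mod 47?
1

Using Chinese Remainder Theorem:
M = 18 × 47 = 846
M1 = 47, M2 = 18
y1 = 47^(-1) mod 18 = 5
y2 = 18^(-1) mod 47 = 34
x = (1×47×5 + 1×18×34) mod 846 = 1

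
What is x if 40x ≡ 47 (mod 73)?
x ≡ 3 (mod 73)

gcd(40, 73) = 1, which divides 47, so solutions exist.
Find 40^(-1) mod 73 by the extended Euclidean algorithm:
73 = 1 × 40 + 33  ⟹  33 = (1)·73 + (-1)·40
40 = 1 × 33 + 7  ⟹  7 = (-1)·73 + (2)·40
33 = 4 × 7 + 5  ⟹  5 = (5)·73 + (-9)·40
7 = 1 × 5 + 2  ⟹  2 = (-6)·73 + (11)·40
5 = 2 × 2 + 1  ⟹  1 = (17)·73 + (-31)·40
So (-31)·40 ≡ 1 (mod 73), i.e. 40^(-1) ≡ -31 ≡ 42 (mod 73).
x ≡ 42 × 47 = 1974 ≡ 3 (mod 73).
Check: 40 × 3 = 120 ≡ 47 (mod 73).
Unique solution: x ≡ 3 (mod 73)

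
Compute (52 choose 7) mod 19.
12

Using Lucas' theorem:
Write n=52 and k=7 in base 19:
n in base 19: [2, 14]
k in base 19: [0, 7]
C(52,7) mod 19 = ∏ C(n_i, k_i) mod 19
Digit binomials (mod 19): C(2,0) = 1; C(14,7) = 3432 ≡ 12
Product: 1 × 12 = 12 ≡ 12 (mod 19)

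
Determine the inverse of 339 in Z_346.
247

gcd(339, 346) = 1, so the inverse exists.
Extended Euclidean algorithm on (346, 339):
346 = 1 × 339 + 7  ⟹  7 = (1)·346 + (-1)·339
339 = 48 × 7 + 3  ⟹  3 = (-48)·346 + (49)·339
7 = 2 × 3 + 1  ⟹  1 = (97)·346 + (-99)·339
So (-99)·339 ≡ 1 (mod 346), i.e. 339^(-1) ≡ -99 ≡ 247 (mod 346).
Check: 339 × 247 = 83733 ≡ 1 (mod 346)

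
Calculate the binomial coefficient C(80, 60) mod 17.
13

Using Lucas' theorem:
Write n=80 and k=60 in base 17:
n in base 17: [4, 12]
k in base 17: [3, 9]
C(80,60) mod 17 = ∏ C(n_i, k_i) mod 17
Digit binomials (mod 17): C(4,3) = 4; C(12,9) = 220 ≡ 16
Product: 4 × 16 = 64 ≡ 13 (mod 17)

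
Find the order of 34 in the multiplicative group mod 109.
18

109 is prime, so ord(34) divides φ(109) = 108.
Divisors of 108: 1, 2, 3, 4, 6, 9, 12, 18, 27, 36, 54, 108.
Repeated squaring: 34^1 ≡ 34, 34^2 ≡ 66, 34^4 ≡ 105, 34^8 ≡ 16, 34^16 ≡ 38, 34^32 ≡ 27, 34^64 ≡ 75 (mod 109).
Test 34^d mod 109 for each divisor d in increasing order:
34^1 ≡ 34
34^2 ≡ 66
34^3 = 34^2·34^1 ≡ 64
34^4 ≡ 105
34^6 = 34^4·34^2 ≡ 63
34^9 = 34^8·34^1 ≡ 108
34^12 = 34^8·34^4 ≡ 45
34^18 = 34^16·34^2 ≡ 1  ← first divisor giving 1
The order is 18.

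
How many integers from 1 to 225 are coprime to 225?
120

225 = 3^2 × 5^2
φ(n) = n × ∏(1 - 1/p) for each prime p dividing n
φ(225) = 225 × (1 - 1/3) × (1 - 1/5) = 120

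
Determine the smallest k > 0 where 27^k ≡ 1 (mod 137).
136

137 is prime, so ord(27) divides φ(137) = 136.
Divisors of 136: 1, 2, 4, 8, 17, 34, 68, 136.
Repeated squaring: 27^1 ≡ 27, 27^2 ≡ 44, 27^4 ≡ 18, 27^8 ≡ 50, 27^16 ≡ 34, 27^32 ≡ 60, 27^64 ≡ 38, 27^128 ≡ 74 (mod 137).
Test 27^d mod 137 for each divisor d in increasing order:
27^1 ≡ 27
27^2 ≡ 44
27^4 ≡ 18
27^8 ≡ 50
27^17 = 27^16·27^1 ≡ 96
27^34 = 27^32·27^2 ≡ 37
27^68 = 27^64·27^4 ≡ 136
27^136 = 27^128·27^8 ≡ 1  ← first divisor giving 1
The order is 136.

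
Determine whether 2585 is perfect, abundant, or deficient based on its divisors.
deficient

Proper divisors of 2585: sum = 1 + 5 + 11 + 47 + 55 + 235 + 517 = 871
Since 871 < 2585, 2585 is deficient.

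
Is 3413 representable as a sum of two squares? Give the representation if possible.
7² + 58² (a=7, b=58)

Factorization: 3413 = 3413
By Fermat: n is sum of two squares iff every prime p ≡ 3 (mod 4) appears to even power.
All primes ≡ 3 (mod 4) appear to even power.
Search a = 0, 1, 2, … for 3413 - a² a perfect square: first hit at a = 7: 3413 - 49 = 3364 = 58².
3413 = 7² + 58² = 49 + 3364 ✓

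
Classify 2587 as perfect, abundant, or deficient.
deficient

Proper divisors of 2587: sum = 1 + 13 + 199 = 213
Since 213 < 2587, 2587 is deficient.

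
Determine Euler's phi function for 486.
162

486 = 2 × 3^5
φ(n) = n × ∏(1 - 1/p) for each prime p dividing n
φ(486) = 486 × (1 - 1/2) × (1 - 1/3) = 162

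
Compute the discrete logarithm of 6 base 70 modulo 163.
114

Baby-step giant-step with step n = ⌈√163⌉ = 13.
Baby steps 70^j mod 163 (j:value) for j=0..12: 0:1, 1:70, 2:10, 3:48, 4:100, 5:154, 6:22, 7:73, 8:57, 9:78, 10:81, 11:128, 12:158.
Giant-step multiplier: 70^(-13) ≡ 70^(162-13) = 70^149 ≡ 129 (mod 163).
Giant steps γ_i = 6·129^i mod 163: γ_0=6, γ_1=122, γ_2=90, γ_3=37, γ_4=46, γ_5=66, γ_6=38, γ_7=12, γ_8=81 (in table at j=10).
x = i·n + j = 8·13 + 10 = 114.
Check: 70^114 ≡ 6 (mod 163).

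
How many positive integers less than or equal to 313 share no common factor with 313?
312

313 = 313
φ(n) = n × ∏(1 - 1/p) for each prime p dividing n
φ(313) = 313 × (1 - 1/313) = 312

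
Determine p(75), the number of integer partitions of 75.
8118264

p(n) counts ways to write n as a sum of positive integers (order ignored).
Euler's pentagonal recurrence: p(k) = p(k-1) + p(k-2) - p(k-5) - p(k-7) + p(k-12) + p(k-15) - ... (offsets j(3j∓1)/2, signs ++--, p(0)=1, p(<0)=0).
DP table for k = 0..74: p(0)=1, p(1)=1, p(2)=2, p(3)=3, p(4)=5, p(5)=7, p(6)=11, p(7)=15, p(8)=22, p(9)=30, p(10)=42, p(11)=56, p(12)=77, p(13)=101, p(14)=135, p(15)=176, p(16)=231, p(17)=297, p(18)=385, p(19)=490, p(20)=627, p(21)=792, p(22)=1002, p(23)=1255, p(24)=1575, p(25)=1958, p(26)=2436, p(27)=3010, p(28)=3718, p(29)=4565, p(30)=5604, p(31)=6842, p(32)=8349, p(33)=10143, p(34)=12310, p(35)=14883, p(36)=17977, p(37)=21637, p(38)=26015, p(39)=31185, p(40)=37338, p(41)=44583, p(42)=53174, p(43)=63261, p(44)=75175, p(45)=89134, p(46)=105558, p(47)=124754, p(48)=147273, p(49)=173525, p(50)=204226, p(51)=239943, p(52)=281589, p(53)=329931, p(54)=386155, p(55)=451276, p(56)=526823, p(57)=614154, p(58)=715220, p(59)=831820, p(60)=966467, p(61)=1121505, p(62)=1300156, p(63)=1505499, p(64)=1741630, p(65)=2012558, p(66)=2323520, p(67)=2679689, p(68)=3087735, p(69)=3554345, p(70)=4087968, p(71)=4697205, p(72)=5392783, p(73)=6185689, p(74)=7089500.
Final step: p(75) = p(74) + p(73) - p(70) - p(68) + p(63) + p(60) - p(53) - p(49) + p(40) + p(35) - p(24) - p(18) + p(5)
= 7089500 + 6185689 - 4087968 - 3087735 + 1505499 + 966467 - 329931 - 173525 + 37338 + 14883 - 1575 - 385 + 7
= 8118264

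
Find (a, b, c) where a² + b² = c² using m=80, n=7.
(6351, 1120, 6449)

Euclid's formula: a = m² - n², b = 2mn, c = m² + n²
m = 80, n = 7
a = 80² - 7² = 6400 - 49 = 6351
b = 2 × 80 × 7 = 1120
c = 80² + 7² = 6400 + 49 = 6449
Verification: 6351² + 1120² = 40335201 + 1254400 = 41589601 = 6449² ✓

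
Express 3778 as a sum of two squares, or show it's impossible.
23² + 57² (a=23, b=57)

Factorization: 3778 = 2 × 1889
By Fermat: n is sum of two squares iff every prime p ≡ 3 (mod 4) appears to even power.
All primes ≡ 3 (mod 4) appear to even power.
Search a = 0, 1, 2, … for 3778 - a² a perfect square: first hit at a = 23: 3778 - 529 = 3249 = 57².
3778 = 23² + 57² = 529 + 3249 ✓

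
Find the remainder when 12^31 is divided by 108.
0

Repeated squaring. Binary of 31 = 11111.
12^1 ≡ 12 (mod 108); 12^2 ≡ 36 (mod 108); 12^4 ≡ 0 (mod 108); 12^8 ≡ 0 (mod 108); 12^16 ≡ 0 (mod 108)
12^31 = 12^1 × 12^2 × 12^4 × 12^8 × 12^16 ≡ 0 (mod 108)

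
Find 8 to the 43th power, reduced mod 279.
233

Repeated squaring. Binary of 43 = 101011.
8^1 ≡ 8 (mod 279); 8^2 ≡ 64 (mod 279); 8^4 ≡ 190 (mod 279); 8^8 ≡ 109 (mod 279); 8^16 ≡ 163 (mod 279); 8^32 ≡ 64 (mod 279)
8^43 = 8^1 × 8^2 × 8^8 × 8^32 ≡ 233 (mod 279)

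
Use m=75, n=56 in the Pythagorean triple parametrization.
(2489, 8400, 8761)

Euclid's formula: a = m² - n², b = 2mn, c = m² + n²
m = 75, n = 56
a = 75² - 56² = 5625 - 3136 = 2489
b = 2 × 75 × 56 = 8400
c = 75² + 56² = 5625 + 3136 = 8761
Verification: 2489² + 8400² = 6195121 + 70560000 = 76755121 = 8761² ✓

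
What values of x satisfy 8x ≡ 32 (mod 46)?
x ≡ 4 (mod 23)

gcd(8, 46) = 2, which divides 32, so solutions exist.
Divide through by 2: 4x ≡ 16 (mod 23).
Find 4^(-1) mod 23 by the extended Euclidean algorithm:
23 = 5 × 4 + 3  ⟹  3 = (1)·23 + (-5)·4
4 = 1 × 3 + 1  ⟹  1 = (-1)·23 + (6)·4
So (6)·4 ≡ 1 (mod 23), i.e. 4^(-1) ≡ 6 (mod 23).
x ≡ 6 × 16 = 96 ≡ 4 (mod 23).
Check: 8 × 4 = 32 ≡ 32 (mod 46).
x ≡ 4 (mod 23), giving 2 solutions mod 46.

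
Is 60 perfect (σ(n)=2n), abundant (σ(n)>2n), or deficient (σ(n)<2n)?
abundant

Proper divisors of 60: sum = 1 + 2 + 3 + 4 + 5 + 6 + 10 + 12 + 15 + 20 + 30 = 108
Since 108 > 60, 60 is abundant.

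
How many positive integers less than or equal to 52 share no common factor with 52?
24

52 = 2^2 × 13
φ(n) = n × ∏(1 - 1/p) for each prime p dividing n
φ(52) = 52 × (1 - 1/2) × (1 - 1/13) = 24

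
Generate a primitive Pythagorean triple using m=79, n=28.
(5457, 4424, 7025)

Euclid's formula: a = m² - n², b = 2mn, c = m² + n²
m = 79, n = 28
a = 79² - 28² = 6241 - 784 = 5457
b = 2 × 79 × 28 = 4424
c = 79² + 28² = 6241 + 784 = 7025
Verification: 5457² + 4424² = 29778849 + 19571776 = 49350625 = 7025² ✓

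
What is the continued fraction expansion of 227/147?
[1; 1, 1, 5, 6, 2]

Euclidean algorithm steps:
227 = 1 × 147 + 80
147 = 1 × 80 + 67
80 = 1 × 67 + 13
67 = 5 × 13 + 2
13 = 6 × 2 + 1
2 = 2 × 1 + 0
Continued fraction: [1; 1, 1, 5, 6, 2]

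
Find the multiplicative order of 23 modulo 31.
10

31 is prime, so ord(23) divides φ(31) = 30.
Divisors of 30: 1, 2, 3, 5, 6, 10, 15, 30.
Repeated squaring: 23^1 ≡ 23, 23^2 ≡ 2, 23^4 ≡ 4, 23^8 ≡ 16, 23^16 ≡ 8 (mod 31).
Test 23^d mod 31 for each divisor d in increasing order:
23^1 ≡ 23
23^2 ≡ 2
23^3 = 23^2·23^1 ≡ 15
23^5 = 23^4·23^1 ≡ 30
23^6 = 23^4·23^2 ≡ 8
23^10 = 23^8·23^2 ≡ 1  ← first divisor giving 1
The order is 10.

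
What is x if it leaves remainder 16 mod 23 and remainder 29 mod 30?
269

Using Chinese Remainder Theorem:
M = 23 × 30 = 690
M1 = 30, M2 = 23
y1 = 30^(-1) mod 23 = 10
y2 = 23^(-1) mod 30 = 17
x = (16×30×10 + 29×23×17) mod 690 = 269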